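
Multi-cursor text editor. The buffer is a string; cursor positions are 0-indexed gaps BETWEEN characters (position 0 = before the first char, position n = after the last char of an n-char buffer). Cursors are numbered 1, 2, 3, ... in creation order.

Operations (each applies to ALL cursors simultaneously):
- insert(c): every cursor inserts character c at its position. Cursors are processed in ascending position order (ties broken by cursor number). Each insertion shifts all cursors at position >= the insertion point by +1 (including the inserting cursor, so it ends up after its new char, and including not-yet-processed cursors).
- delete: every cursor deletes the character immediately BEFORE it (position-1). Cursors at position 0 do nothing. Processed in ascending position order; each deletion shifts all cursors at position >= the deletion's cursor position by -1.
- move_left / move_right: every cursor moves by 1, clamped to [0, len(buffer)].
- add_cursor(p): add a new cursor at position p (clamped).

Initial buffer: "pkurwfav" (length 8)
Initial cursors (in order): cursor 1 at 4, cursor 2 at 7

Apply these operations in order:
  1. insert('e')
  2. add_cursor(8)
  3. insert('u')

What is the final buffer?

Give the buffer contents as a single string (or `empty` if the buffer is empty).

After op 1 (insert('e')): buffer="pkurewfaev" (len 10), cursors c1@5 c2@9, authorship ....1...2.
After op 2 (add_cursor(8)): buffer="pkurewfaev" (len 10), cursors c1@5 c3@8 c2@9, authorship ....1...2.
After op 3 (insert('u')): buffer="pkureuwfaueuv" (len 13), cursors c1@6 c3@10 c2@12, authorship ....11...322.

Answer: pkureuwfaueuv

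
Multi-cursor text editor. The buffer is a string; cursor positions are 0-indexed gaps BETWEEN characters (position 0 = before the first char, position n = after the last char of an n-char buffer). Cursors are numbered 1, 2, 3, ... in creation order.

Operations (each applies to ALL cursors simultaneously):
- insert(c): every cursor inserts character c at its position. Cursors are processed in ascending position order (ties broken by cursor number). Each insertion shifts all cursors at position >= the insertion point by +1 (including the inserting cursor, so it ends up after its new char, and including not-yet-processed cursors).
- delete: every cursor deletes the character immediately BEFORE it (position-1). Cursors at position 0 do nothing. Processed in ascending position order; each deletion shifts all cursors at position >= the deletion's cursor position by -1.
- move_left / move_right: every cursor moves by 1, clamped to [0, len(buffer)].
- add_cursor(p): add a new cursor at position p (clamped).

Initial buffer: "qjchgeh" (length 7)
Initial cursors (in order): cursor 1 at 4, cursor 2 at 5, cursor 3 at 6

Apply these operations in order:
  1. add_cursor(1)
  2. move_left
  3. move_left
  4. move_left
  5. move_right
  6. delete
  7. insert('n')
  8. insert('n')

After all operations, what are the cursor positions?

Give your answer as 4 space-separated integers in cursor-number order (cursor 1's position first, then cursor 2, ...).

Answer: 8 8 8 8

Derivation:
After op 1 (add_cursor(1)): buffer="qjchgeh" (len 7), cursors c4@1 c1@4 c2@5 c3@6, authorship .......
After op 2 (move_left): buffer="qjchgeh" (len 7), cursors c4@0 c1@3 c2@4 c3@5, authorship .......
After op 3 (move_left): buffer="qjchgeh" (len 7), cursors c4@0 c1@2 c2@3 c3@4, authorship .......
After op 4 (move_left): buffer="qjchgeh" (len 7), cursors c4@0 c1@1 c2@2 c3@3, authorship .......
After op 5 (move_right): buffer="qjchgeh" (len 7), cursors c4@1 c1@2 c2@3 c3@4, authorship .......
After op 6 (delete): buffer="geh" (len 3), cursors c1@0 c2@0 c3@0 c4@0, authorship ...
After op 7 (insert('n')): buffer="nnnngeh" (len 7), cursors c1@4 c2@4 c3@4 c4@4, authorship 1234...
After op 8 (insert('n')): buffer="nnnnnnnngeh" (len 11), cursors c1@8 c2@8 c3@8 c4@8, authorship 12341234...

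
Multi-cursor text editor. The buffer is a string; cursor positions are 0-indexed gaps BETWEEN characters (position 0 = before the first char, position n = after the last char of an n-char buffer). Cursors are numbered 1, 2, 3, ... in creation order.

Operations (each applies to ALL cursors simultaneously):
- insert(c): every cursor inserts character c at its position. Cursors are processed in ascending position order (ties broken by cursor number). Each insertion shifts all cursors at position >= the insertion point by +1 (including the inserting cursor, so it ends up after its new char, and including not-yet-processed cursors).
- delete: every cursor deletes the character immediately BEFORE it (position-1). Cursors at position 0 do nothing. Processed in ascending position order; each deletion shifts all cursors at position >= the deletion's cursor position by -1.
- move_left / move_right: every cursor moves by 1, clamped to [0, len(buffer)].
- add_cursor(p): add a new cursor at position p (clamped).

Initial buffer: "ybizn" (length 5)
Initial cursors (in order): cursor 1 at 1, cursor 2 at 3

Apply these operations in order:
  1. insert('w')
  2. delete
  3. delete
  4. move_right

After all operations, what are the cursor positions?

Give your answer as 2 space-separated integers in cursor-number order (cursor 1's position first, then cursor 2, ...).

Answer: 1 2

Derivation:
After op 1 (insert('w')): buffer="ywbiwzn" (len 7), cursors c1@2 c2@5, authorship .1..2..
After op 2 (delete): buffer="ybizn" (len 5), cursors c1@1 c2@3, authorship .....
After op 3 (delete): buffer="bzn" (len 3), cursors c1@0 c2@1, authorship ...
After op 4 (move_right): buffer="bzn" (len 3), cursors c1@1 c2@2, authorship ...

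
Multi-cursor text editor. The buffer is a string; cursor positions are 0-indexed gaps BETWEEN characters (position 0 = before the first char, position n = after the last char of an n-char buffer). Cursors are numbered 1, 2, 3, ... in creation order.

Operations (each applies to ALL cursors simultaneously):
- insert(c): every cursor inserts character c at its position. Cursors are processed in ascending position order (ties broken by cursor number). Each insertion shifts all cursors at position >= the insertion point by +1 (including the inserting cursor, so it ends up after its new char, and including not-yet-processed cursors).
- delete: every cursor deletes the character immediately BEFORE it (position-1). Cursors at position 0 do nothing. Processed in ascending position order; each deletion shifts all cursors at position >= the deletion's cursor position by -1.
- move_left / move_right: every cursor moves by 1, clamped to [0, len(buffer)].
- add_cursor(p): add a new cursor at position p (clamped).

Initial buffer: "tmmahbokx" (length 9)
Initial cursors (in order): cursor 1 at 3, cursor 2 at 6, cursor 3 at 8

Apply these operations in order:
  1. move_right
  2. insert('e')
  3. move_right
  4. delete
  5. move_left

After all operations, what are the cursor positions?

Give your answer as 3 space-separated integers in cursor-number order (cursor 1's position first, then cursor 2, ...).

Answer: 4 7 8

Derivation:
After op 1 (move_right): buffer="tmmahbokx" (len 9), cursors c1@4 c2@7 c3@9, authorship .........
After op 2 (insert('e')): buffer="tmmaehboekxe" (len 12), cursors c1@5 c2@9 c3@12, authorship ....1...2..3
After op 3 (move_right): buffer="tmmaehboekxe" (len 12), cursors c1@6 c2@10 c3@12, authorship ....1...2..3
After op 4 (delete): buffer="tmmaeboex" (len 9), cursors c1@5 c2@8 c3@9, authorship ....1..2.
After op 5 (move_left): buffer="tmmaeboex" (len 9), cursors c1@4 c2@7 c3@8, authorship ....1..2.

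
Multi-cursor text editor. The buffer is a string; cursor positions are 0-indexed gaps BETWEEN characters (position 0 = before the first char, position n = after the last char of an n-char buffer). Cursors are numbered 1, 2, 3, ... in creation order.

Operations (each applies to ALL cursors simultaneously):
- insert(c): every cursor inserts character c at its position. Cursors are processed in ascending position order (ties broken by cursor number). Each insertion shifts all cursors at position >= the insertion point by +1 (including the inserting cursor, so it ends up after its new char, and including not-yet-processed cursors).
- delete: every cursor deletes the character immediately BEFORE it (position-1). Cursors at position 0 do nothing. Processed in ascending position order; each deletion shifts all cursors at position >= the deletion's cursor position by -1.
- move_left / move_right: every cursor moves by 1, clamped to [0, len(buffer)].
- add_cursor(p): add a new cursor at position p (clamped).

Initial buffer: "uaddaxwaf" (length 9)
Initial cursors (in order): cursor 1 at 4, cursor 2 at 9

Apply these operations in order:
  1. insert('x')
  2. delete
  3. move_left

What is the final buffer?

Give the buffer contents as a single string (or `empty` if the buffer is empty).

After op 1 (insert('x')): buffer="uaddxaxwafx" (len 11), cursors c1@5 c2@11, authorship ....1.....2
After op 2 (delete): buffer="uaddaxwaf" (len 9), cursors c1@4 c2@9, authorship .........
After op 3 (move_left): buffer="uaddaxwaf" (len 9), cursors c1@3 c2@8, authorship .........

Answer: uaddaxwaf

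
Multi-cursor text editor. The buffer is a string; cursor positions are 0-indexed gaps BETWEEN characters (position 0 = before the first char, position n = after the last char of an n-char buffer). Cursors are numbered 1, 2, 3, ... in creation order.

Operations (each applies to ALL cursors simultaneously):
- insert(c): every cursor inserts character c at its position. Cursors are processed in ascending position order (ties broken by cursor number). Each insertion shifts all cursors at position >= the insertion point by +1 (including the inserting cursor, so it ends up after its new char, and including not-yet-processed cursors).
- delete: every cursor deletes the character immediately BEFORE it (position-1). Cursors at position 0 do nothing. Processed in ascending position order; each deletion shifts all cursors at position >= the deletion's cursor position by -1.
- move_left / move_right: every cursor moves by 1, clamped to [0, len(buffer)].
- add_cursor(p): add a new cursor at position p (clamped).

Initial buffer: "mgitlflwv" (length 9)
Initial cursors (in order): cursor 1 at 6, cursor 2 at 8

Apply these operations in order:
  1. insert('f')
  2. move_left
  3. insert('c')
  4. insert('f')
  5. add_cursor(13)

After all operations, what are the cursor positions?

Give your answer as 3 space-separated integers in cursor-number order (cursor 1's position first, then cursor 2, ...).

Answer: 8 13 13

Derivation:
After op 1 (insert('f')): buffer="mgitlfflwfv" (len 11), cursors c1@7 c2@10, authorship ......1..2.
After op 2 (move_left): buffer="mgitlfflwfv" (len 11), cursors c1@6 c2@9, authorship ......1..2.
After op 3 (insert('c')): buffer="mgitlfcflwcfv" (len 13), cursors c1@7 c2@11, authorship ......11..22.
After op 4 (insert('f')): buffer="mgitlfcfflwcffv" (len 15), cursors c1@8 c2@13, authorship ......111..222.
After op 5 (add_cursor(13)): buffer="mgitlfcfflwcffv" (len 15), cursors c1@8 c2@13 c3@13, authorship ......111..222.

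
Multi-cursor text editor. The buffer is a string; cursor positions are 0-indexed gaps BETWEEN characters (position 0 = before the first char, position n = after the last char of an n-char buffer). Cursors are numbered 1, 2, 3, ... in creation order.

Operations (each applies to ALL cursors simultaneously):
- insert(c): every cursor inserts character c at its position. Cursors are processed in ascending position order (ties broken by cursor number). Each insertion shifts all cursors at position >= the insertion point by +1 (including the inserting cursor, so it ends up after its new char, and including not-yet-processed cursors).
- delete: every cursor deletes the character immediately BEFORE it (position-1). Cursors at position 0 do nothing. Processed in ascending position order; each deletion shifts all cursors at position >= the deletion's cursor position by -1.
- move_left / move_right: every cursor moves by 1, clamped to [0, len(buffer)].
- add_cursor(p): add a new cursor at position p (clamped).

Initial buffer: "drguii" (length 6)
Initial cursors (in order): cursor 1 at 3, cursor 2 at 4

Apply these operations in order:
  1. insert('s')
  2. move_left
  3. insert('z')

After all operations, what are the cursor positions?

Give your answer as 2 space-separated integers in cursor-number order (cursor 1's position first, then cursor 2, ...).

After op 1 (insert('s')): buffer="drgsusii" (len 8), cursors c1@4 c2@6, authorship ...1.2..
After op 2 (move_left): buffer="drgsusii" (len 8), cursors c1@3 c2@5, authorship ...1.2..
After op 3 (insert('z')): buffer="drgzsuzsii" (len 10), cursors c1@4 c2@7, authorship ...11.22..

Answer: 4 7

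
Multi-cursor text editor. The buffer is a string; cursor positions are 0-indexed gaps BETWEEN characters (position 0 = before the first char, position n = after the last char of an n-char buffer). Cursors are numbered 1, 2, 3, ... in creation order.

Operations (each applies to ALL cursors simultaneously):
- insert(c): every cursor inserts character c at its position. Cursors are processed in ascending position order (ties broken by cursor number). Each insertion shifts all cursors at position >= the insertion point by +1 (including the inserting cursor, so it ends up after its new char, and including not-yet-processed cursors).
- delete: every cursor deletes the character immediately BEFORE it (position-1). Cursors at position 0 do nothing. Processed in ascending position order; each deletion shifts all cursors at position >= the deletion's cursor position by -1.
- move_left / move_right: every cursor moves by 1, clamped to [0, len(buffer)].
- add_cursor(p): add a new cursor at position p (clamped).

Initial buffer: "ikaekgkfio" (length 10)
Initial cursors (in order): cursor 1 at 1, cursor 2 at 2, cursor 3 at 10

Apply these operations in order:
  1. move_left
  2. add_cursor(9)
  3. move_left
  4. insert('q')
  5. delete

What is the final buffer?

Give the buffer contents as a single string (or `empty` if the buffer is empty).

Answer: ikaekgkfio

Derivation:
After op 1 (move_left): buffer="ikaekgkfio" (len 10), cursors c1@0 c2@1 c3@9, authorship ..........
After op 2 (add_cursor(9)): buffer="ikaekgkfio" (len 10), cursors c1@0 c2@1 c3@9 c4@9, authorship ..........
After op 3 (move_left): buffer="ikaekgkfio" (len 10), cursors c1@0 c2@0 c3@8 c4@8, authorship ..........
After op 4 (insert('q')): buffer="qqikaekgkfqqio" (len 14), cursors c1@2 c2@2 c3@12 c4@12, authorship 12........34..
After op 5 (delete): buffer="ikaekgkfio" (len 10), cursors c1@0 c2@0 c3@8 c4@8, authorship ..........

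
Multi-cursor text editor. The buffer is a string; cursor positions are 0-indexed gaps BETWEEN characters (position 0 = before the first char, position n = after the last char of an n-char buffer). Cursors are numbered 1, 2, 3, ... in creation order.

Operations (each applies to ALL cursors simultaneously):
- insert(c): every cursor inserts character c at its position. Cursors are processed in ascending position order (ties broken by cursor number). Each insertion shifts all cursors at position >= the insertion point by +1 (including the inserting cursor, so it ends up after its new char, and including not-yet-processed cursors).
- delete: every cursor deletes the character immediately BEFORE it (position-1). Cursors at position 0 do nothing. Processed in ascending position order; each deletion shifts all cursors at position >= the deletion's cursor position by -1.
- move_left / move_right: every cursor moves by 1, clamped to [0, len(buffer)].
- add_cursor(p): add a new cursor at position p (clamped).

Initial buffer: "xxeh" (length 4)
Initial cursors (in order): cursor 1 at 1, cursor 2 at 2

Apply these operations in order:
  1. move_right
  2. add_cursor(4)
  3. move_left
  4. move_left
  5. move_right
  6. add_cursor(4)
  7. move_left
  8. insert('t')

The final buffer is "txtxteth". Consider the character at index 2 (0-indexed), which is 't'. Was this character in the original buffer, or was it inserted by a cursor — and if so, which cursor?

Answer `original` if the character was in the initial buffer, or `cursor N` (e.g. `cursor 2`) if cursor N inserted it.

Answer: cursor 2

Derivation:
After op 1 (move_right): buffer="xxeh" (len 4), cursors c1@2 c2@3, authorship ....
After op 2 (add_cursor(4)): buffer="xxeh" (len 4), cursors c1@2 c2@3 c3@4, authorship ....
After op 3 (move_left): buffer="xxeh" (len 4), cursors c1@1 c2@2 c3@3, authorship ....
After op 4 (move_left): buffer="xxeh" (len 4), cursors c1@0 c2@1 c3@2, authorship ....
After op 5 (move_right): buffer="xxeh" (len 4), cursors c1@1 c2@2 c3@3, authorship ....
After op 6 (add_cursor(4)): buffer="xxeh" (len 4), cursors c1@1 c2@2 c3@3 c4@4, authorship ....
After op 7 (move_left): buffer="xxeh" (len 4), cursors c1@0 c2@1 c3@2 c4@3, authorship ....
After op 8 (insert('t')): buffer="txtxteth" (len 8), cursors c1@1 c2@3 c3@5 c4@7, authorship 1.2.3.4.
Authorship (.=original, N=cursor N): 1 . 2 . 3 . 4 .
Index 2: author = 2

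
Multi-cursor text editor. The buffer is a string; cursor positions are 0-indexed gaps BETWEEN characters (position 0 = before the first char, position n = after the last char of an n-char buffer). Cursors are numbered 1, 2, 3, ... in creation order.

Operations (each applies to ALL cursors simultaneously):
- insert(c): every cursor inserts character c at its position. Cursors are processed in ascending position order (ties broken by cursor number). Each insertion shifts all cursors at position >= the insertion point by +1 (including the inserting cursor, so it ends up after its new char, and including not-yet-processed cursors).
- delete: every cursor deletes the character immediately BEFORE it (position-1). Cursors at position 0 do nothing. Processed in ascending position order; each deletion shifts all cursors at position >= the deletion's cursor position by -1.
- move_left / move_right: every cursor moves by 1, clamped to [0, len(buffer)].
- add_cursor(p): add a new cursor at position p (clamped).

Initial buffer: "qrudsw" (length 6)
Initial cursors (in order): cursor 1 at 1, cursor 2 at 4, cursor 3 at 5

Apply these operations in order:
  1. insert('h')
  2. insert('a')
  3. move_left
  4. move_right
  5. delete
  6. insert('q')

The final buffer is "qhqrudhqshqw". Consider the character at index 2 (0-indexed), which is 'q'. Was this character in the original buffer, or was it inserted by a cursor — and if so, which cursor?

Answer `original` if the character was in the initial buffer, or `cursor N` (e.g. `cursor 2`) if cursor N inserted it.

Answer: cursor 1

Derivation:
After op 1 (insert('h')): buffer="qhrudhshw" (len 9), cursors c1@2 c2@6 c3@8, authorship .1...2.3.
After op 2 (insert('a')): buffer="qharudhashaw" (len 12), cursors c1@3 c2@8 c3@11, authorship .11...22.33.
After op 3 (move_left): buffer="qharudhashaw" (len 12), cursors c1@2 c2@7 c3@10, authorship .11...22.33.
After op 4 (move_right): buffer="qharudhashaw" (len 12), cursors c1@3 c2@8 c3@11, authorship .11...22.33.
After op 5 (delete): buffer="qhrudhshw" (len 9), cursors c1@2 c2@6 c3@8, authorship .1...2.3.
After op 6 (insert('q')): buffer="qhqrudhqshqw" (len 12), cursors c1@3 c2@8 c3@11, authorship .11...22.33.
Authorship (.=original, N=cursor N): . 1 1 . . . 2 2 . 3 3 .
Index 2: author = 1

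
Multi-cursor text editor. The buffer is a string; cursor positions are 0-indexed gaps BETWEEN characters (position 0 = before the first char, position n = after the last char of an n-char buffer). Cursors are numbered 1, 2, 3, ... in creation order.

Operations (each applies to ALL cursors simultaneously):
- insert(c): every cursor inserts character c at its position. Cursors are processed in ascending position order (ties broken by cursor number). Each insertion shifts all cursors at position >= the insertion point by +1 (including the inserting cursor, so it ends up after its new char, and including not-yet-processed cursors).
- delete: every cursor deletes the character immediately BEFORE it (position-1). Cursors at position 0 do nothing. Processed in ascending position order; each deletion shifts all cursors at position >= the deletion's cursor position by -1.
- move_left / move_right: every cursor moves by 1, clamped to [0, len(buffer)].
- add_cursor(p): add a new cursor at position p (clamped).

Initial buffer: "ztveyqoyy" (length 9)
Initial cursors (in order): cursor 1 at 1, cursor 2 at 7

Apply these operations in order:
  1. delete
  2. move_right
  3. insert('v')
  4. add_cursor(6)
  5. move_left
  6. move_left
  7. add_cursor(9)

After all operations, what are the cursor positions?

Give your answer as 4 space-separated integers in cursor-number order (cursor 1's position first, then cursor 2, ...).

After op 1 (delete): buffer="tveyqyy" (len 7), cursors c1@0 c2@5, authorship .......
After op 2 (move_right): buffer="tveyqyy" (len 7), cursors c1@1 c2@6, authorship .......
After op 3 (insert('v')): buffer="tvveyqyvy" (len 9), cursors c1@2 c2@8, authorship .1.....2.
After op 4 (add_cursor(6)): buffer="tvveyqyvy" (len 9), cursors c1@2 c3@6 c2@8, authorship .1.....2.
After op 5 (move_left): buffer="tvveyqyvy" (len 9), cursors c1@1 c3@5 c2@7, authorship .1.....2.
After op 6 (move_left): buffer="tvveyqyvy" (len 9), cursors c1@0 c3@4 c2@6, authorship .1.....2.
After op 7 (add_cursor(9)): buffer="tvveyqyvy" (len 9), cursors c1@0 c3@4 c2@6 c4@9, authorship .1.....2.

Answer: 0 6 4 9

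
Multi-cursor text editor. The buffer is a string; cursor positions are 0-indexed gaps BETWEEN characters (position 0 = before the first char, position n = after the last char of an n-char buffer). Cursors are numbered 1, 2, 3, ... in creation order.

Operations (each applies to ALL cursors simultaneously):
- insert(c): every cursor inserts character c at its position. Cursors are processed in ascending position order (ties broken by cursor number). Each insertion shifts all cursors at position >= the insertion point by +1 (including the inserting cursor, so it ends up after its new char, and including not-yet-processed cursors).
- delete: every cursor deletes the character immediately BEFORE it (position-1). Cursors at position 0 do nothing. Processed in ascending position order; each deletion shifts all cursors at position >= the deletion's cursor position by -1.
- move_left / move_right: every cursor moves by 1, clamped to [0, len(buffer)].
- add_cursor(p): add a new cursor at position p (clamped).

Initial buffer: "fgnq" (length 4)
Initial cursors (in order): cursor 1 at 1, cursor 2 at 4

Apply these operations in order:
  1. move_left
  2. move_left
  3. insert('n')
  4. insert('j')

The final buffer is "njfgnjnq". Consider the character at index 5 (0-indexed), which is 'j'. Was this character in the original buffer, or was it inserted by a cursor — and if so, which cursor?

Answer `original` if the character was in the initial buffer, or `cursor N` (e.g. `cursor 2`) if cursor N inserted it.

Answer: cursor 2

Derivation:
After op 1 (move_left): buffer="fgnq" (len 4), cursors c1@0 c2@3, authorship ....
After op 2 (move_left): buffer="fgnq" (len 4), cursors c1@0 c2@2, authorship ....
After op 3 (insert('n')): buffer="nfgnnq" (len 6), cursors c1@1 c2@4, authorship 1..2..
After op 4 (insert('j')): buffer="njfgnjnq" (len 8), cursors c1@2 c2@6, authorship 11..22..
Authorship (.=original, N=cursor N): 1 1 . . 2 2 . .
Index 5: author = 2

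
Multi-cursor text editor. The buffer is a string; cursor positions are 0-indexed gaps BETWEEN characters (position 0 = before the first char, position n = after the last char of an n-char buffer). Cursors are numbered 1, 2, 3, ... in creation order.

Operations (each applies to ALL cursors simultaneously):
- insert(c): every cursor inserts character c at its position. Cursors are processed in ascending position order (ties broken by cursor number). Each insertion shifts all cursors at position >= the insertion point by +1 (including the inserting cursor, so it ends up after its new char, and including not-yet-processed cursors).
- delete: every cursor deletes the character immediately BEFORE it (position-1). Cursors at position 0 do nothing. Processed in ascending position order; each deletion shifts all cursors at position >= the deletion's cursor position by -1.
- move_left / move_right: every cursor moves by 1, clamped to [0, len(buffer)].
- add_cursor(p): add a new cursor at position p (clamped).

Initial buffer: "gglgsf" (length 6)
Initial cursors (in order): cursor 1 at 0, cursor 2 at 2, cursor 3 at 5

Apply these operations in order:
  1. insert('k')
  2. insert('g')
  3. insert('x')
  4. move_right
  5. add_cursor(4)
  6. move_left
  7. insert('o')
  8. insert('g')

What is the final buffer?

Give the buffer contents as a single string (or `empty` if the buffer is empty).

After op 1 (insert('k')): buffer="kggklgskf" (len 9), cursors c1@1 c2@4 c3@8, authorship 1..2...3.
After op 2 (insert('g')): buffer="kgggkglgskgf" (len 12), cursors c1@2 c2@6 c3@11, authorship 11..22...33.
After op 3 (insert('x')): buffer="kgxggkgxlgskgxf" (len 15), cursors c1@3 c2@8 c3@14, authorship 111..222...333.
After op 4 (move_right): buffer="kgxggkgxlgskgxf" (len 15), cursors c1@4 c2@9 c3@15, authorship 111..222...333.
After op 5 (add_cursor(4)): buffer="kgxggkgxlgskgxf" (len 15), cursors c1@4 c4@4 c2@9 c3@15, authorship 111..222...333.
After op 6 (move_left): buffer="kgxggkgxlgskgxf" (len 15), cursors c1@3 c4@3 c2@8 c3@14, authorship 111..222...333.
After op 7 (insert('o')): buffer="kgxooggkgxolgskgxof" (len 19), cursors c1@5 c4@5 c2@11 c3@18, authorship 11114..2222...3333.
After op 8 (insert('g')): buffer="kgxooggggkgxoglgskgxogf" (len 23), cursors c1@7 c4@7 c2@14 c3@22, authorship 1111414..22222...33333.

Answer: kgxooggggkgxoglgskgxogf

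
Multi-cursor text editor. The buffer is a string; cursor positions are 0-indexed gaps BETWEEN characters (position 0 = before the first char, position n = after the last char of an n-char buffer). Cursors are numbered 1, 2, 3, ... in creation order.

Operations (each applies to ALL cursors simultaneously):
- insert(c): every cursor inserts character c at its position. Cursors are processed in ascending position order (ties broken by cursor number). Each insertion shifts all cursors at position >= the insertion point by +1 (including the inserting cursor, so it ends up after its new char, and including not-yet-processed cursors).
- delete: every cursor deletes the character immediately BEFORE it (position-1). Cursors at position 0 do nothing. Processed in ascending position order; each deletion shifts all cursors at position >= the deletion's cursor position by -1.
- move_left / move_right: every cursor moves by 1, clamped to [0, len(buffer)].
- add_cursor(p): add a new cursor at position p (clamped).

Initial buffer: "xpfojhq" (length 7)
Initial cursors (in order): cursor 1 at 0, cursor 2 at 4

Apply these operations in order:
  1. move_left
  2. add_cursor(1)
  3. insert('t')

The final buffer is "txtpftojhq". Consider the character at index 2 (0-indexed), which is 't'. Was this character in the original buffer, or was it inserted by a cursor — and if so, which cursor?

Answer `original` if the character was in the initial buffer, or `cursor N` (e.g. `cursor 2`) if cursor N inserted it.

After op 1 (move_left): buffer="xpfojhq" (len 7), cursors c1@0 c2@3, authorship .......
After op 2 (add_cursor(1)): buffer="xpfojhq" (len 7), cursors c1@0 c3@1 c2@3, authorship .......
After op 3 (insert('t')): buffer="txtpftojhq" (len 10), cursors c1@1 c3@3 c2@6, authorship 1.3..2....
Authorship (.=original, N=cursor N): 1 . 3 . . 2 . . . .
Index 2: author = 3

Answer: cursor 3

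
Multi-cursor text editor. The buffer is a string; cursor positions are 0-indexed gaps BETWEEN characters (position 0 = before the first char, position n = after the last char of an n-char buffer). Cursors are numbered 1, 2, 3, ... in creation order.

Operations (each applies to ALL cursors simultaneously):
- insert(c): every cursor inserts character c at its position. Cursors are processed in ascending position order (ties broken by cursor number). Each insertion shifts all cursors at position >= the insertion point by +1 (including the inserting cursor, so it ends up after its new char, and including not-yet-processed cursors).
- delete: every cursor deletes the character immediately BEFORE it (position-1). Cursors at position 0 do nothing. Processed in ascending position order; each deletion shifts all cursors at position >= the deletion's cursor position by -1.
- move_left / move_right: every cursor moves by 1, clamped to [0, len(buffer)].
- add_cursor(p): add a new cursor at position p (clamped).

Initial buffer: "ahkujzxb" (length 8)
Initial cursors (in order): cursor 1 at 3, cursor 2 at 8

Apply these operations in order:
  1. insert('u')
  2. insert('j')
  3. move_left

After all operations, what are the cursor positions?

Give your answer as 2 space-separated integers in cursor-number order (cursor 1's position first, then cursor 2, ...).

Answer: 4 11

Derivation:
After op 1 (insert('u')): buffer="ahkuujzxbu" (len 10), cursors c1@4 c2@10, authorship ...1.....2
After op 2 (insert('j')): buffer="ahkujujzxbuj" (len 12), cursors c1@5 c2@12, authorship ...11.....22
After op 3 (move_left): buffer="ahkujujzxbuj" (len 12), cursors c1@4 c2@11, authorship ...11.....22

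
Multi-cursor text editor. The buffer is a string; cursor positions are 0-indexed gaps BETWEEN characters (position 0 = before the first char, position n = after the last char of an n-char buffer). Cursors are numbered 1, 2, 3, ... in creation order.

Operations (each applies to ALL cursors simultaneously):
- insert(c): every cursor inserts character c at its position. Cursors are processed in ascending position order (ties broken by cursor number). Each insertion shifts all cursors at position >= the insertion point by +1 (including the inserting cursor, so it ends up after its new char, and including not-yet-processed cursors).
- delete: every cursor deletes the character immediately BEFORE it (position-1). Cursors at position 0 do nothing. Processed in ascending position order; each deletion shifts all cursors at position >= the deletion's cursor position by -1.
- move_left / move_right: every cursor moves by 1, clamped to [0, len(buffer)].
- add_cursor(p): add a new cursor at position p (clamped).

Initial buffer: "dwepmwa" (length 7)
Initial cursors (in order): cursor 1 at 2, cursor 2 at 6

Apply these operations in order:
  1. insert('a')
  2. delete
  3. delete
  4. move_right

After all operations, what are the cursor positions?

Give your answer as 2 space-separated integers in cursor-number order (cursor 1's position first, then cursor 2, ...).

Answer: 2 5

Derivation:
After op 1 (insert('a')): buffer="dwaepmwaa" (len 9), cursors c1@3 c2@8, authorship ..1....2.
After op 2 (delete): buffer="dwepmwa" (len 7), cursors c1@2 c2@6, authorship .......
After op 3 (delete): buffer="depma" (len 5), cursors c1@1 c2@4, authorship .....
After op 4 (move_right): buffer="depma" (len 5), cursors c1@2 c2@5, authorship .....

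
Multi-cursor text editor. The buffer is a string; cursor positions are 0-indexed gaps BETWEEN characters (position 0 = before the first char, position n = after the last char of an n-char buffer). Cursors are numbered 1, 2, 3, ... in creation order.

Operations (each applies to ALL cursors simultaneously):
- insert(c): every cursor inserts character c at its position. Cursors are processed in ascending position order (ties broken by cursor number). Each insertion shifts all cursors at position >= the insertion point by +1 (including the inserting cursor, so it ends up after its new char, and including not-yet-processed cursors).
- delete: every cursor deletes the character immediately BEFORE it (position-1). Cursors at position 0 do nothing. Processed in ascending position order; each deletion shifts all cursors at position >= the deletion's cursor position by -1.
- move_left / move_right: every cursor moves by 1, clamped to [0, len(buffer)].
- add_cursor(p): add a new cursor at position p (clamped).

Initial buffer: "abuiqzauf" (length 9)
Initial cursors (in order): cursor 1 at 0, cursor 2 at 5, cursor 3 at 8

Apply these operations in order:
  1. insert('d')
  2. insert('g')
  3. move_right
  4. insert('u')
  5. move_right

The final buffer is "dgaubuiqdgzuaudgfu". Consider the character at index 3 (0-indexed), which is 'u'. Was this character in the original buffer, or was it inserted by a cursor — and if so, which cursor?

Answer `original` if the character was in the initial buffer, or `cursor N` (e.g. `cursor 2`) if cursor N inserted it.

Answer: cursor 1

Derivation:
After op 1 (insert('d')): buffer="dabuiqdzaudf" (len 12), cursors c1@1 c2@7 c3@11, authorship 1.....2...3.
After op 2 (insert('g')): buffer="dgabuiqdgzaudgf" (len 15), cursors c1@2 c2@9 c3@14, authorship 11.....22...33.
After op 3 (move_right): buffer="dgabuiqdgzaudgf" (len 15), cursors c1@3 c2@10 c3@15, authorship 11.....22...33.
After op 4 (insert('u')): buffer="dgaubuiqdgzuaudgfu" (len 18), cursors c1@4 c2@12 c3@18, authorship 11.1....22.2..33.3
After op 5 (move_right): buffer="dgaubuiqdgzuaudgfu" (len 18), cursors c1@5 c2@13 c3@18, authorship 11.1....22.2..33.3
Authorship (.=original, N=cursor N): 1 1 . 1 . . . . 2 2 . 2 . . 3 3 . 3
Index 3: author = 1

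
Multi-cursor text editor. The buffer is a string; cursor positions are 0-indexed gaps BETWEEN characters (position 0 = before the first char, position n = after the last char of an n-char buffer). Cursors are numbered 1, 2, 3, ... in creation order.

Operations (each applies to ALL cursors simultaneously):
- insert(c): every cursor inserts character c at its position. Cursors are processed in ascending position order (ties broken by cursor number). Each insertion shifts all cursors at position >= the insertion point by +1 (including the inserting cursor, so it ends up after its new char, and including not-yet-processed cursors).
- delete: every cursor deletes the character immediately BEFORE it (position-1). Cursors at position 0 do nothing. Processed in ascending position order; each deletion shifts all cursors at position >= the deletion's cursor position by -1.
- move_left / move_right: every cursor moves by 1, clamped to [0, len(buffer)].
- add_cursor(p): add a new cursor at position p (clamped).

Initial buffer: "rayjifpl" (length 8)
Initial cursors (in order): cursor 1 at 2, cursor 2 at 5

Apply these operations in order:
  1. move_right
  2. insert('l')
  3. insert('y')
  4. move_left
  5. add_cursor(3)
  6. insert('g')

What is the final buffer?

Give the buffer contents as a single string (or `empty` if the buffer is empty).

Answer: rayglgyjiflgypl

Derivation:
After op 1 (move_right): buffer="rayjifpl" (len 8), cursors c1@3 c2@6, authorship ........
After op 2 (insert('l')): buffer="rayljiflpl" (len 10), cursors c1@4 c2@8, authorship ...1...2..
After op 3 (insert('y')): buffer="raylyjiflypl" (len 12), cursors c1@5 c2@10, authorship ...11...22..
After op 4 (move_left): buffer="raylyjiflypl" (len 12), cursors c1@4 c2@9, authorship ...11...22..
After op 5 (add_cursor(3)): buffer="raylyjiflypl" (len 12), cursors c3@3 c1@4 c2@9, authorship ...11...22..
After op 6 (insert('g')): buffer="rayglgyjiflgypl" (len 15), cursors c3@4 c1@6 c2@12, authorship ...3111...222..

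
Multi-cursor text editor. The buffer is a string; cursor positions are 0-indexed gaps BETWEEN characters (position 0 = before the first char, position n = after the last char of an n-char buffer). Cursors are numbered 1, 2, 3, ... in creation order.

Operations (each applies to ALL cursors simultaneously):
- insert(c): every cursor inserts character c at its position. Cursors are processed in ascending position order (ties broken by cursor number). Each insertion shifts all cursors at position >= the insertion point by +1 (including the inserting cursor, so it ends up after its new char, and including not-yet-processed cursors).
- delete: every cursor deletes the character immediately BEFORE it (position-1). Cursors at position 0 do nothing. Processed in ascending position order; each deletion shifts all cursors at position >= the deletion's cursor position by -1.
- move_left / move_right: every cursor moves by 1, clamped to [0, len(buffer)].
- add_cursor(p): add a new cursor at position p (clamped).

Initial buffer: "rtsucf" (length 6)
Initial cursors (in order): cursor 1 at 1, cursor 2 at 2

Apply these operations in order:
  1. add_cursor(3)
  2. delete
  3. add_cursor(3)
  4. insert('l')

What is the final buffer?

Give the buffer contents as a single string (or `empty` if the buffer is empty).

Answer: lllucfl

Derivation:
After op 1 (add_cursor(3)): buffer="rtsucf" (len 6), cursors c1@1 c2@2 c3@3, authorship ......
After op 2 (delete): buffer="ucf" (len 3), cursors c1@0 c2@0 c3@0, authorship ...
After op 3 (add_cursor(3)): buffer="ucf" (len 3), cursors c1@0 c2@0 c3@0 c4@3, authorship ...
After op 4 (insert('l')): buffer="lllucfl" (len 7), cursors c1@3 c2@3 c3@3 c4@7, authorship 123...4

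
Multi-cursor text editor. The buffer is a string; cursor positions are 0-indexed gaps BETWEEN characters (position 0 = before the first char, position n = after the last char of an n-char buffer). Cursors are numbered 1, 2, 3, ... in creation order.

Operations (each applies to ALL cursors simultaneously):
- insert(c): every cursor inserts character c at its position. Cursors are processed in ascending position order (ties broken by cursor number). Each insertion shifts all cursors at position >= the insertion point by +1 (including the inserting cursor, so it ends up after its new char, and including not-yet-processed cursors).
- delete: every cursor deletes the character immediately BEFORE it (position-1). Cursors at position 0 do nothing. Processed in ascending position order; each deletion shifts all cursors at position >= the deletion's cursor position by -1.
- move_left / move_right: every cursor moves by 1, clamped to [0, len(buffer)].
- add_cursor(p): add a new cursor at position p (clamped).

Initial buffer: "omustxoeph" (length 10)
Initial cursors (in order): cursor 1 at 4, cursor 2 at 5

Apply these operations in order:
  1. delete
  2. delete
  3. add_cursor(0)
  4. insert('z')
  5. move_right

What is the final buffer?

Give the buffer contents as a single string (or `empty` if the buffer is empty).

Answer: zozzxoeph

Derivation:
After op 1 (delete): buffer="omuxoeph" (len 8), cursors c1@3 c2@3, authorship ........
After op 2 (delete): buffer="oxoeph" (len 6), cursors c1@1 c2@1, authorship ......
After op 3 (add_cursor(0)): buffer="oxoeph" (len 6), cursors c3@0 c1@1 c2@1, authorship ......
After op 4 (insert('z')): buffer="zozzxoeph" (len 9), cursors c3@1 c1@4 c2@4, authorship 3.12.....
After op 5 (move_right): buffer="zozzxoeph" (len 9), cursors c3@2 c1@5 c2@5, authorship 3.12.....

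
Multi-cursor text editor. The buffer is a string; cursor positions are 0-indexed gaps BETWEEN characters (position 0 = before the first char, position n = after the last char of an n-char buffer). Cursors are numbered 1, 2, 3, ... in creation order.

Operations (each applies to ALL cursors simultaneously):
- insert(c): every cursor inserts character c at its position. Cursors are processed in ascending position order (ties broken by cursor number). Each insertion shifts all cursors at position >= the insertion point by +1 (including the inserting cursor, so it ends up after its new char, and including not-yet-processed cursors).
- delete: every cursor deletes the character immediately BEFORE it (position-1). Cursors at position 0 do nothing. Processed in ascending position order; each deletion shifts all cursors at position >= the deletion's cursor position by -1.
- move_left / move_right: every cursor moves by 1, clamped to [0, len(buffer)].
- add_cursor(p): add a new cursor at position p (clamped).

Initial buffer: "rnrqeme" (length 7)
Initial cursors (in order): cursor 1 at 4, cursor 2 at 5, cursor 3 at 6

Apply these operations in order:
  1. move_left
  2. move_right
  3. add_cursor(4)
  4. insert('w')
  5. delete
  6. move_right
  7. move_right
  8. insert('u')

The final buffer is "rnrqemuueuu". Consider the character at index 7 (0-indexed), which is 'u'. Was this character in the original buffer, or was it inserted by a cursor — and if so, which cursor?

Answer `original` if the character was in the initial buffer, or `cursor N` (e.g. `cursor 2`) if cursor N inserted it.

Answer: cursor 4

Derivation:
After op 1 (move_left): buffer="rnrqeme" (len 7), cursors c1@3 c2@4 c3@5, authorship .......
After op 2 (move_right): buffer="rnrqeme" (len 7), cursors c1@4 c2@5 c3@6, authorship .......
After op 3 (add_cursor(4)): buffer="rnrqeme" (len 7), cursors c1@4 c4@4 c2@5 c3@6, authorship .......
After op 4 (insert('w')): buffer="rnrqwwewmwe" (len 11), cursors c1@6 c4@6 c2@8 c3@10, authorship ....14.2.3.
After op 5 (delete): buffer="rnrqeme" (len 7), cursors c1@4 c4@4 c2@5 c3@6, authorship .......
After op 6 (move_right): buffer="rnrqeme" (len 7), cursors c1@5 c4@5 c2@6 c3@7, authorship .......
After op 7 (move_right): buffer="rnrqeme" (len 7), cursors c1@6 c4@6 c2@7 c3@7, authorship .......
After op 8 (insert('u')): buffer="rnrqemuueuu" (len 11), cursors c1@8 c4@8 c2@11 c3@11, authorship ......14.23
Authorship (.=original, N=cursor N): . . . . . . 1 4 . 2 3
Index 7: author = 4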